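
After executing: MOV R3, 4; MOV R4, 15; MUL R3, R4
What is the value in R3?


Register state trace:
  MOV R3, 4  → R3 = 4
  MOV R4, 15  → R4 = 15
  MUL R3, R4  → R3 = 4 * 15 = 60
Final: R3 = 60

60


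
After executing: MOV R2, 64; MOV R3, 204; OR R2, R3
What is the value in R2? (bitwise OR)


Register state trace:
  MOV R2, 64  → R2 = 64 (0b01000000)
  MOV R3, 204  → R3 = 204 (0b11001100)
  OR R2, R3   → R2 = 64 OR 204 = 204 (0b11001100)
Final: R2 = 204

204


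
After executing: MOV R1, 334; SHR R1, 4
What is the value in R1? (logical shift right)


Register state trace:
  MOV R1, 334  → R1 = 334
  SHR R1, 4  → R1 = 334 >> 4 = 334 // 2^4 = 20
Final: R1 = 20

20


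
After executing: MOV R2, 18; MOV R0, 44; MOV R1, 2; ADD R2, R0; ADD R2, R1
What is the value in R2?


Register state trace:
  MOV R2, 18  → R2 = 18
  MOV R0, 44  → R0 = 44
  MOV R1, 2  → R1 = 2
  ADD R2, R0  → R2 = 18 + 44 = 62
  ADD R2, R1  → R2 = 62 + 2 = 64
Final: R2 = 64

64


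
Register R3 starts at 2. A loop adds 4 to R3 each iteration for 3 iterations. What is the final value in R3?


Starting value: R3 = 2
  Iter 1: R3 = 2 + 4 = 6
  Iter 2: R3 = 6 + 4 = 10
  Iter 3: R3 = 10 + 4 = 14
Final: R3 = 14

14


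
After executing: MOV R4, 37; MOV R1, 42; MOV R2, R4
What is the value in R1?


Register state trace:
  MOV R4, 37  → R4 = 37
  MOV R1, 42  → R1 = 42
  MOV R2, R4  → R2 = 37
Final: R1 = 42

42


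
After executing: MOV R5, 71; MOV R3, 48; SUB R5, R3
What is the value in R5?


Register state trace:
  MOV R5, 71  → R5 = 71
  MOV R3, 48  → R3 = 48
  SUB R5, R3  → R5 = 71 - 48 = 23
Final: R5 = 23

23


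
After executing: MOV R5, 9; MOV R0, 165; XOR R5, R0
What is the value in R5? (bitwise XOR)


Register state trace:
  MOV R5, 9  → R5 = 9 (0b00001001)
  MOV R0, 165  → R0 = 165 (0b10100101)
  XOR R5, R0  → R5 = 9 XOR 165 = 172 (0b10101100)
Final: R5 = 172

172


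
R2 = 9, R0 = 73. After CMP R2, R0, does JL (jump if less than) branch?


Trace:
  R2 = 9, R0 = 73
  CMP R2, R0  → compares 9 vs 73
  JL checks: is 9 less than 73?
  9 < 73, so condition is true
Branch taken: Yes

Yes


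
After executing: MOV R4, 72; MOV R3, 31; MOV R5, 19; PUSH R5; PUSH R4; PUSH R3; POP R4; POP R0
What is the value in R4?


Stack trace (top is rightmost):
  MOV R4, 72  → R4 = 72
  MOV R3, 31  → R3 = 31
  MOV R5, 19  → R5 = 19
  PUSH R5  → stack: [19]
  PUSH R4  → stack: [19, 72]
  PUSH R3  → stack: [19, 72, 31]
  POP R4  → R4 = 31, stack: [19, 72]
  POP R0  → R0 = 72, stack: [19]
Final: R4 = 31

31


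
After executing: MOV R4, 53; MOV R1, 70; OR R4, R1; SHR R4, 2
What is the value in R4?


Register state trace:
  MOV R4, 53  → R4 = 53 (0b00110101)
  MOV R1, 70  → R1 = 70 (0b01000110)
  OR R4, R1  → R4 = 53 OR 70 = 119 (0b01110111)
  SHR R4, 2  → R4 = 119 >> 2 = 29
Final: R4 = 29

29


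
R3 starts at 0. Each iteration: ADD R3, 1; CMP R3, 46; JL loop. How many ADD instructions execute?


Loop trace (R3 starts at 0, target 46, step 1):
  ADD #1: R3 = 0 + 1 = 1  → 1 < 46, loop
  ADD #2: R3 = 1 + 1 = 2  → 2 < 46, loop
  ADD #3: R3 = 2 + 1 = 3  → 3 < 46, loop
  ADD #4: R3 = 3 + 1 = 4  → 4 < 46, loop
  ADD #5: R3 = 4 + 1 = 5  → 5 < 46, loop
  ADD #6: R3 = 5 + 1 = 6  → 6 < 46, loop
  ADD #7: R3 = 6 + 1 = 7  → 7 < 46, loop
  ADD #8: R3 = 7 + 1 = 8  → 8 < 46, loop
  ADD #9: R3 = 8 + 1 = 9  → 9 < 46, loop
  ADD #10: R3 = 9 + 1 = 10  → 10 < 46, loop
  ADD #11: R3 = 10 + 1 = 11  → 11 < 46, loop
  ADD #12: R3 = 11 + 1 = 12  → 12 < 46, loop
  ADD #13: R3 = 12 + 1 = 13  → 13 < 46, loop
  ADD #14: R3 = 13 + 1 = 14  → 14 < 46, loop
  ADD #15: R3 = 14 + 1 = 15  → 15 < 46, loop
  ADD #16: R3 = 15 + 1 = 16  → 16 < 46, loop
  ADD #17: R3 = 16 + 1 = 17  → 17 < 46, loop
  ADD #18: R3 = 17 + 1 = 18  → 18 < 46, loop
  ADD #19: R3 = 18 + 1 = 19  → 19 < 46, loop
  ADD #20: R3 = 19 + 1 = 20  → 20 < 46, loop
  ADD #21: R3 = 20 + 1 = 21  → 21 < 46, loop
  ADD #22: R3 = 21 + 1 = 22  → 22 < 46, loop
  ADD #23: R3 = 22 + 1 = 23  → 23 < 46, loop
  ADD #24: R3 = 23 + 1 = 24  → 24 < 46, loop
  ADD #25: R3 = 24 + 1 = 25  → 25 < 46, loop
  ADD #26: R3 = 25 + 1 = 26  → 26 < 46, loop
  ADD #27: R3 = 26 + 1 = 27  → 27 < 46, loop
  ADD #28: R3 = 27 + 1 = 28  → 28 < 46, loop
  ADD #29: R3 = 28 + 1 = 29  → 29 < 46, loop
  ADD #30: R3 = 29 + 1 = 30  → 30 < 46, loop
  ADD #31: R3 = 30 + 1 = 31  → 31 < 46, loop
  ADD #32: R3 = 31 + 1 = 32  → 32 < 46, loop
  ADD #33: R3 = 32 + 1 = 33  → 33 < 46, loop
  ADD #34: R3 = 33 + 1 = 34  → 34 < 46, loop
  ADD #35: R3 = 34 + 1 = 35  → 35 < 46, loop
  ADD #36: R3 = 35 + 1 = 36  → 36 < 46, loop
  ADD #37: R3 = 36 + 1 = 37  → 37 < 46, loop
  ADD #38: R3 = 37 + 1 = 38  → 38 < 46, loop
  ADD #39: R3 = 38 + 1 = 39  → 39 < 46, loop
  ADD #40: R3 = 39 + 1 = 40  → 40 < 46, loop
  ADD #41: R3 = 40 + 1 = 41  → 41 < 46, loop
  ADD #42: R3 = 41 + 1 = 42  → 42 < 46, loop
  ADD #43: R3 = 42 + 1 = 43  → 43 < 46, loop
  ADD #44: R3 = 43 + 1 = 44  → 44 < 46, loop
  ADD #45: R3 = 44 + 1 = 45  → 45 < 46, loop
  ADD #46: R3 = 45 + 1 = 46  → 46 >= 46, exit
Total ADD instructions: 46

46


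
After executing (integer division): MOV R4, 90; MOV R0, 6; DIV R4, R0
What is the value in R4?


Register state trace:
  MOV R4, 90  → R4 = 90
  MOV R0, 6  → R0 = 6
  DIV R4, R0  → R4 = 90 // 6 = 15
Final: R4 = 15

15


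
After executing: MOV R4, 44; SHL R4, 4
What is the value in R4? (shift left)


Register state trace:
  MOV R4, 44  → R4 = 44
  SHL R4, 4  → R4 = 44 << 4 = 44 * 2^4 = 704
Final: R4 = 704

704


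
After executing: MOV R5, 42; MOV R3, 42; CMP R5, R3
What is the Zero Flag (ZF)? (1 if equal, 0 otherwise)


Register state trace:
  MOV R5, 42  → R5 = 42
  MOV R3, 42  → R3 = 42
  CMP R5, R3  → computes 42 - 42 = 0
  Result is zero, so values are equal
ZF = 1

1


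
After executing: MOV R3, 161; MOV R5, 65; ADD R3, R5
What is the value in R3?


Register state trace:
  MOV R3, 161  → R3 = 161
  MOV R5, 65  → R5 = 65
  ADD R3, R5  → R3 = 161 + 65 = 226
Final: R3 = 226

226


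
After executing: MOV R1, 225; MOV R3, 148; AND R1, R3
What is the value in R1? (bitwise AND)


Register state trace:
  MOV R1, 225  → R1 = 225 (0b11100001)
  MOV R3, 148  → R3 = 148 (0b10010100)
  AND R1, R3  → R1 = 225 AND 148 = 128 (0b10000000)
Final: R1 = 128

128


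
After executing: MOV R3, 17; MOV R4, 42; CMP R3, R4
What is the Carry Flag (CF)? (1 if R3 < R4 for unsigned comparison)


Register state trace:
  MOV R3, 17  → R3 = 17
  MOV R4, 42  → R4 = 42
  CMP R3, R4  → unsigned 17 - 42: borrow occurs
  17 < 42, so CF = 1
CF = 1

1


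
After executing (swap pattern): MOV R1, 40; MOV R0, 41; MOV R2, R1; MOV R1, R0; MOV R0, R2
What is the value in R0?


Register state trace (swap pattern):
  MOV R1, 40  → R1 = 40
  MOV R0, 41  → R0 = 41
  MOV R2, R1  → R2 = 40  (save R1)
  MOV R1, R0  → R1 = 41  (R1 gets R0's value)
  MOV R0, R2  → R0 = 40  (R0 gets saved value)
Final: R0 = 40

40


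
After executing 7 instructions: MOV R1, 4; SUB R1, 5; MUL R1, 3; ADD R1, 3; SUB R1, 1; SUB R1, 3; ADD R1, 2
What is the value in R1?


Register state trace:
  MOV R1, 4  → R1 = 4
  SUB R1, 5  → R1 = 4 - 5 = -1
  MUL R1, 3  → R1 = -1 * 3 = -3
  ADD R1, 3  → R1 = -3 + 3 = 0
  SUB R1, 1  → R1 = 0 - 1 = -1
  SUB R1, 3  → R1 = -1 - 3 = -4
  ADD R1, 2  → R1 = -4 + 2 = -2
Final: R1 = -2

-2


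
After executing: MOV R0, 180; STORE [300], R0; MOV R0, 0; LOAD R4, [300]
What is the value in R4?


Register and memory trace:
  MOV R0, 180  → R0 = 180
  STORE [300], R0  → mem[300] = 180
  MOV R0, 0  → R0 = 0
  LOAD R4, [300]  → R4 = mem[300] = 180
Final: R4 = 180

180


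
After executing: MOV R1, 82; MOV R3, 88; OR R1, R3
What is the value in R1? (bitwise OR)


Register state trace:
  MOV R1, 82  → R1 = 82 (0b01010010)
  MOV R3, 88  → R3 = 88 (0b01011000)
  OR R1, R3   → R1 = 82 OR 88 = 90 (0b01011010)
Final: R1 = 90

90


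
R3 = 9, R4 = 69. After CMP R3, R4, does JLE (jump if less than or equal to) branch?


Trace:
  R3 = 9, R4 = 69
  CMP R3, R4  → compares 9 vs 69
  JLE checks: is 9 less than or equal to 69?
  9 < 69, so condition is true
Branch taken: Yes

Yes


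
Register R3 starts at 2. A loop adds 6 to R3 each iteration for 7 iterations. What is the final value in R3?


Starting value: R3 = 2
  Iter 1: R3 = 2 + 6 = 8
  Iter 2: R3 = 8 + 6 = 14
  Iter 3: R3 = 14 + 6 = 20
  Iter 4: R3 = 20 + 6 = 26
  Iter 5: R3 = 26 + 6 = 32
  Iter 6: R3 = 32 + 6 = 38
  Iter 7: R3 = 38 + 6 = 44
Final: R3 = 44

44


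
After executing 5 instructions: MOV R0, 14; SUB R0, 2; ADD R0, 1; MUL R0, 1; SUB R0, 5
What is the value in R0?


Register state trace:
  MOV R0, 14  → R0 = 14
  SUB R0, 2  → R0 = 14 - 2 = 12
  ADD R0, 1  → R0 = 12 + 1 = 13
  MUL R0, 1  → R0 = 13 * 1 = 13
  SUB R0, 5  → R0 = 13 - 5 = 8
Final: R0 = 8

8


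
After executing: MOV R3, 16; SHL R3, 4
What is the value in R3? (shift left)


Register state trace:
  MOV R3, 16  → R3 = 16
  SHL R3, 4  → R3 = 16 << 4 = 16 * 2^4 = 256
Final: R3 = 256

256


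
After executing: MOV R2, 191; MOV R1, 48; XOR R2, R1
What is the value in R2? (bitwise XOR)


Register state trace:
  MOV R2, 191  → R2 = 191 (0b10111111)
  MOV R1, 48  → R1 = 48 (0b00110000)
  XOR R2, R1  → R2 = 191 XOR 48 = 143 (0b10001111)
Final: R2 = 143

143


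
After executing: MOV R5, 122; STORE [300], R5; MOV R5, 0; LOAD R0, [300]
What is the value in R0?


Register and memory trace:
  MOV R5, 122  → R5 = 122
  STORE [300], R5  → mem[300] = 122
  MOV R5, 0  → R5 = 0
  LOAD R0, [300]  → R0 = mem[300] = 122
Final: R0 = 122

122


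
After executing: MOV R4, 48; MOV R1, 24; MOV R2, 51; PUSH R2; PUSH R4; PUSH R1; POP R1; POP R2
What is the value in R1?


Stack trace (top is rightmost):
  MOV R4, 48  → R4 = 48
  MOV R1, 24  → R1 = 24
  MOV R2, 51  → R2 = 51
  PUSH R2  → stack: [51]
  PUSH R4  → stack: [51, 48]
  PUSH R1  → stack: [51, 48, 24]
  POP R1  → R1 = 24, stack: [51, 48]
  POP R2  → R2 = 48, stack: [51]
Final: R1 = 24

24


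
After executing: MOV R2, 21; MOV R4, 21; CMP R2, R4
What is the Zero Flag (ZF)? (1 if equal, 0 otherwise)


Register state trace:
  MOV R2, 21  → R2 = 21
  MOV R4, 21  → R4 = 21
  CMP R2, R4  → computes 21 - 21 = 0
  Result is zero, so values are equal
ZF = 1

1


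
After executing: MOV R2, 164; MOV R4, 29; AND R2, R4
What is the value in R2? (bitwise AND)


Register state trace:
  MOV R2, 164  → R2 = 164 (0b10100100)
  MOV R4, 29  → R4 = 29 (0b00011101)
  AND R2, R4  → R2 = 164 AND 29 = 4 (0b00000100)
Final: R2 = 4

4


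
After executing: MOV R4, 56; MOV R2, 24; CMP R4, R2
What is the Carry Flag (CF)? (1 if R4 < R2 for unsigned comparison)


Register state trace:
  MOV R4, 56  → R4 = 56
  MOV R2, 24  → R2 = 24
  CMP R4, R2  → unsigned 56 - 24: no borrow
  56 >= 24, so CF = 0
CF = 0

0


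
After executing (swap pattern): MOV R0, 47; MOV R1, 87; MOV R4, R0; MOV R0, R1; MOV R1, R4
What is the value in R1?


Register state trace (swap pattern):
  MOV R0, 47  → R0 = 47
  MOV R1, 87  → R1 = 87
  MOV R4, R0  → R4 = 47  (save R0)
  MOV R0, R1  → R0 = 87  (R0 gets R1's value)
  MOV R1, R4  → R1 = 47  (R1 gets saved value)
Final: R1 = 47

47


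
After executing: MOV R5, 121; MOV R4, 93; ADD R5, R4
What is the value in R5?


Register state trace:
  MOV R5, 121  → R5 = 121
  MOV R4, 93  → R4 = 93
  ADD R5, R4  → R5 = 121 + 93 = 214
Final: R5 = 214

214


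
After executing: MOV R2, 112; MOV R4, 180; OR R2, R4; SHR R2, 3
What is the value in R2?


Register state trace:
  MOV R2, 112  → R2 = 112 (0b01110000)
  MOV R4, 180  → R4 = 180 (0b10110100)
  OR R2, R4  → R2 = 112 OR 180 = 244 (0b11110100)
  SHR R2, 3  → R2 = 244 >> 3 = 30
Final: R2 = 30

30


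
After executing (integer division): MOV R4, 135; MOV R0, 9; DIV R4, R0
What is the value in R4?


Register state trace:
  MOV R4, 135  → R4 = 135
  MOV R0, 9  → R0 = 9
  DIV R4, R0  → R4 = 135 // 9 = 15
Final: R4 = 15

15


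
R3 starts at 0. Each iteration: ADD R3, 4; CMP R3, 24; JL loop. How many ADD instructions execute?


Loop trace (R3 starts at 0, target 24, step 4):
  ADD #1: R3 = 0 + 4 = 4  → 4 < 24, loop
  ADD #2: R3 = 4 + 4 = 8  → 8 < 24, loop
  ADD #3: R3 = 8 + 4 = 12  → 12 < 24, loop
  ADD #4: R3 = 12 + 4 = 16  → 16 < 24, loop
  ADD #5: R3 = 16 + 4 = 20  → 20 < 24, loop
  ADD #6: R3 = 20 + 4 = 24  → 24 >= 24, exit
Total ADD instructions: 6

6


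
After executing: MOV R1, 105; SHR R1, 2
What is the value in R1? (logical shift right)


Register state trace:
  MOV R1, 105  → R1 = 105
  SHR R1, 2  → R1 = 105 >> 2 = 105 // 2^2 = 26
Final: R1 = 26

26


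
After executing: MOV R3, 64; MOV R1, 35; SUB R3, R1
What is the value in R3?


Register state trace:
  MOV R3, 64  → R3 = 64
  MOV R1, 35  → R1 = 35
  SUB R3, R1  → R3 = 64 - 35 = 29
Final: R3 = 29

29


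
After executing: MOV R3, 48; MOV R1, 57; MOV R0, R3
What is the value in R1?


Register state trace:
  MOV R3, 48  → R3 = 48
  MOV R1, 57  → R1 = 57
  MOV R0, R3  → R0 = 48
Final: R1 = 57

57


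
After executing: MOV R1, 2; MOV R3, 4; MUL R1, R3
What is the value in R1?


Register state trace:
  MOV R1, 2  → R1 = 2
  MOV R3, 4  → R3 = 4
  MUL R1, R3  → R1 = 2 * 4 = 8
Final: R1 = 8

8


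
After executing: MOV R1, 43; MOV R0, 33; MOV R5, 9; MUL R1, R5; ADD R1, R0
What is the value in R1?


Register state trace:
  MOV R1, 43  → R1 = 43
  MOV R0, 33  → R0 = 33
  MOV R5, 9  → R5 = 9
  MUL R1, R5  → R1 = 43 * 9 = 387
  ADD R1, R0  → R1 = 387 + 33 = 420
Final: R1 = 420

420


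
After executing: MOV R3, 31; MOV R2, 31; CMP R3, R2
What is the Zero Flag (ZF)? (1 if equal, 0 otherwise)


Register state trace:
  MOV R3, 31  → R3 = 31
  MOV R2, 31  → R2 = 31
  CMP R3, R2  → computes 31 - 31 = 0
  Result is zero, so values are equal
ZF = 1

1


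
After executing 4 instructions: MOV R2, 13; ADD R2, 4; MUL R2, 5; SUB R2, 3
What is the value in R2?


Register state trace:
  MOV R2, 13  → R2 = 13
  ADD R2, 4  → R2 = 13 + 4 = 17
  MUL R2, 5  → R2 = 17 * 5 = 85
  SUB R2, 3  → R2 = 85 - 3 = 82
Final: R2 = 82

82


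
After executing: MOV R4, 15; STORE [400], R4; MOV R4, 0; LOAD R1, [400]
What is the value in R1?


Register and memory trace:
  MOV R4, 15  → R4 = 15
  STORE [400], R4  → mem[400] = 15
  MOV R4, 0  → R4 = 0
  LOAD R1, [400]  → R1 = mem[400] = 15
Final: R1 = 15

15


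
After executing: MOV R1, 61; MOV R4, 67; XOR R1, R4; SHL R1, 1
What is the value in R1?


Register state trace:
  MOV R1, 61  → R1 = 61 (0b00111101)
  MOV R4, 67  → R4 = 67 (0b01000011)
  XOR R1, R4  → R1 = 61 XOR 67 = 126 (0b01111110)
  SHL R1, 1  → R1 = 126 << 1 = 252
Final: R1 = 252

252


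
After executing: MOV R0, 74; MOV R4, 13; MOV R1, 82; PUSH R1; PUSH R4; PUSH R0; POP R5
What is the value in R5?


Stack trace (top is rightmost):
  MOV R0, 74  → R0 = 74
  MOV R4, 13  → R4 = 13
  MOV R1, 82  → R1 = 82
  PUSH R1  → stack: [82]
  PUSH R4  → stack: [82, 13]
  PUSH R0  → stack: [82, 13, 74]
  POP R5  → R5 = 74, stack: [82, 13]
Final: R5 = 74

74


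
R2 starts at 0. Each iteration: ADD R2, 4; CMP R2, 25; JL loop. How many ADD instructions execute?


Loop trace (R2 starts at 0, target 25, step 4):
  ADD #1: R2 = 0 + 4 = 4  → 4 < 25, loop
  ADD #2: R2 = 4 + 4 = 8  → 8 < 25, loop
  ADD #3: R2 = 8 + 4 = 12  → 12 < 25, loop
  ADD #4: R2 = 12 + 4 = 16  → 16 < 25, loop
  ADD #5: R2 = 16 + 4 = 20  → 20 < 25, loop
  ADD #6: R2 = 20 + 4 = 24  → 24 < 25, loop
  ADD #7: R2 = 24 + 4 = 28  → 28 >= 25, exit
Total ADD instructions: 7

7


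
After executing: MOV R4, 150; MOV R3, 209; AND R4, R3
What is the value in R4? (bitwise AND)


Register state trace:
  MOV R4, 150  → R4 = 150 (0b10010110)
  MOV R3, 209  → R3 = 209 (0b11010001)
  AND R4, R3  → R4 = 150 AND 209 = 144 (0b10010000)
Final: R4 = 144

144


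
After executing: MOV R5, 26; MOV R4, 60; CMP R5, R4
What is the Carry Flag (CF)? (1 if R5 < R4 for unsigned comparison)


Register state trace:
  MOV R5, 26  → R5 = 26
  MOV R4, 60  → R4 = 60
  CMP R5, R4  → unsigned 26 - 60: borrow occurs
  26 < 60, so CF = 1
CF = 1

1


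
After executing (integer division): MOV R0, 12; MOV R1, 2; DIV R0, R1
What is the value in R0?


Register state trace:
  MOV R0, 12  → R0 = 12
  MOV R1, 2  → R1 = 2
  DIV R0, R1  → R0 = 12 // 2 = 6
Final: R0 = 6

6


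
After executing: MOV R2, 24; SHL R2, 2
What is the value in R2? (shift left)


Register state trace:
  MOV R2, 24  → R2 = 24
  SHL R2, 2  → R2 = 24 << 2 = 24 * 2^2 = 96
Final: R2 = 96

96


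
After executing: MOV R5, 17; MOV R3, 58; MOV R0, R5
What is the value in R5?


Register state trace:
  MOV R5, 17  → R5 = 17
  MOV R3, 58  → R3 = 58
  MOV R0, R5  → R0 = 17
Final: R5 = 17

17


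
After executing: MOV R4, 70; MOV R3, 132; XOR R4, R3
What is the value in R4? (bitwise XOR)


Register state trace:
  MOV R4, 70  → R4 = 70 (0b01000110)
  MOV R3, 132  → R3 = 132 (0b10000100)
  XOR R4, R3  → R4 = 70 XOR 132 = 194 (0b11000010)
Final: R4 = 194

194


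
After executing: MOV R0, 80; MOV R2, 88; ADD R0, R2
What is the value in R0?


Register state trace:
  MOV R0, 80  → R0 = 80
  MOV R2, 88  → R2 = 88
  ADD R0, R2  → R0 = 80 + 88 = 168
Final: R0 = 168

168


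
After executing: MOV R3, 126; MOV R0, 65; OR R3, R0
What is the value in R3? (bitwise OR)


Register state trace:
  MOV R3, 126  → R3 = 126 (0b01111110)
  MOV R0, 65  → R0 = 65 (0b01000001)
  OR R3, R0   → R3 = 126 OR 65 = 127 (0b01111111)
Final: R3 = 127

127


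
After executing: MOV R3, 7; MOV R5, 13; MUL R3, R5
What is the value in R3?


Register state trace:
  MOV R3, 7  → R3 = 7
  MOV R5, 13  → R5 = 13
  MUL R3, R5  → R3 = 7 * 13 = 91
Final: R3 = 91

91


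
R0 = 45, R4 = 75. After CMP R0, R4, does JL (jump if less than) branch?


Trace:
  R0 = 45, R4 = 75
  CMP R0, R4  → compares 45 vs 75
  JL checks: is 45 less than 75?
  45 < 75, so condition is true
Branch taken: Yes

Yes


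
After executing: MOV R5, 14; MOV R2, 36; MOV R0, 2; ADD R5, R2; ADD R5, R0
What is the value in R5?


Register state trace:
  MOV R5, 14  → R5 = 14
  MOV R2, 36  → R2 = 36
  MOV R0, 2  → R0 = 2
  ADD R5, R2  → R5 = 14 + 36 = 50
  ADD R5, R0  → R5 = 50 + 2 = 52
Final: R5 = 52

52


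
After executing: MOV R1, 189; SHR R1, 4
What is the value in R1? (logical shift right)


Register state trace:
  MOV R1, 189  → R1 = 189
  SHR R1, 4  → R1 = 189 >> 4 = 189 // 2^4 = 11
Final: R1 = 11

11


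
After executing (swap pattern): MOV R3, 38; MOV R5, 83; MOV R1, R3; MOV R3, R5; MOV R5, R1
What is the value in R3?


Register state trace (swap pattern):
  MOV R3, 38  → R3 = 38
  MOV R5, 83  → R5 = 83
  MOV R1, R3  → R1 = 38  (save R3)
  MOV R3, R5  → R3 = 83  (R3 gets R5's value)
  MOV R5, R1  → R5 = 38  (R5 gets saved value)
Final: R3 = 83

83


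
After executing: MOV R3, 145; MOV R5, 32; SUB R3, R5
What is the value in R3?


Register state trace:
  MOV R3, 145  → R3 = 145
  MOV R5, 32  → R5 = 32
  SUB R3, R5  → R3 = 145 - 32 = 113
Final: R3 = 113

113


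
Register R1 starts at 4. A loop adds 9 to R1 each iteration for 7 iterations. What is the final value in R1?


Starting value: R1 = 4
  Iter 1: R1 = 4 + 9 = 13
  Iter 2: R1 = 13 + 9 = 22
  Iter 3: R1 = 22 + 9 = 31
  Iter 4: R1 = 31 + 9 = 40
  Iter 5: R1 = 40 + 9 = 49
  Iter 6: R1 = 49 + 9 = 58
  Iter 7: R1 = 58 + 9 = 67
Final: R1 = 67

67


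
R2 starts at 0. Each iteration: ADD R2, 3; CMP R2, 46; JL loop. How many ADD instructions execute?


Loop trace (R2 starts at 0, target 46, step 3):
  ADD #1: R2 = 0 + 3 = 3  → 3 < 46, loop
  ADD #2: R2 = 3 + 3 = 6  → 6 < 46, loop
  ADD #3: R2 = 6 + 3 = 9  → 9 < 46, loop
  ADD #4: R2 = 9 + 3 = 12  → 12 < 46, loop
  ADD #5: R2 = 12 + 3 = 15  → 15 < 46, loop
  ADD #6: R2 = 15 + 3 = 18  → 18 < 46, loop
  ADD #7: R2 = 18 + 3 = 21  → 21 < 46, loop
  ADD #8: R2 = 21 + 3 = 24  → 24 < 46, loop
  ADD #9: R2 = 24 + 3 = 27  → 27 < 46, loop
  ADD #10: R2 = 27 + 3 = 30  → 30 < 46, loop
  ADD #11: R2 = 30 + 3 = 33  → 33 < 46, loop
  ADD #12: R2 = 33 + 3 = 36  → 36 < 46, loop
  ADD #13: R2 = 36 + 3 = 39  → 39 < 46, loop
  ADD #14: R2 = 39 + 3 = 42  → 42 < 46, loop
  ADD #15: R2 = 42 + 3 = 45  → 45 < 46, loop
  ADD #16: R2 = 45 + 3 = 48  → 48 >= 46, exit
Total ADD instructions: 16

16


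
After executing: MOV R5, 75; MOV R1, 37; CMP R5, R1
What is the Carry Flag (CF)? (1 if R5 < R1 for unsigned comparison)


Register state trace:
  MOV R5, 75  → R5 = 75
  MOV R1, 37  → R1 = 37
  CMP R5, R1  → unsigned 75 - 37: no borrow
  75 >= 37, so CF = 0
CF = 0

0


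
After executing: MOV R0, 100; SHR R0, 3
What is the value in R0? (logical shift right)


Register state trace:
  MOV R0, 100  → R0 = 100
  SHR R0, 3  → R0 = 100 >> 3 = 100 // 2^3 = 12
Final: R0 = 12

12


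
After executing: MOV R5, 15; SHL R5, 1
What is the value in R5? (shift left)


Register state trace:
  MOV R5, 15  → R5 = 15
  SHL R5, 1  → R5 = 15 << 1 = 15 * 2^1 = 30
Final: R5 = 30

30


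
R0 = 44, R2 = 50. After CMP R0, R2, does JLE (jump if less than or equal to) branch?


Trace:
  R0 = 44, R2 = 50
  CMP R0, R2  → compares 44 vs 50
  JLE checks: is 44 less than or equal to 50?
  44 < 50, so condition is true
Branch taken: Yes

Yes


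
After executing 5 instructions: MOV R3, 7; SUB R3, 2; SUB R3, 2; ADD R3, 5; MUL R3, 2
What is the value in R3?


Register state trace:
  MOV R3, 7  → R3 = 7
  SUB R3, 2  → R3 = 7 - 2 = 5
  SUB R3, 2  → R3 = 5 - 2 = 3
  ADD R3, 5  → R3 = 3 + 5 = 8
  MUL R3, 2  → R3 = 8 * 2 = 16
Final: R3 = 16

16


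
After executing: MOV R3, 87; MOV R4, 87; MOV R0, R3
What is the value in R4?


Register state trace:
  MOV R3, 87  → R3 = 87
  MOV R4, 87  → R4 = 87
  MOV R0, R3  → R0 = 87
Final: R4 = 87

87


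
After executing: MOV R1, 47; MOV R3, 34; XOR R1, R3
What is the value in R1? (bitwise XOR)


Register state trace:
  MOV R1, 47  → R1 = 47 (0b00101111)
  MOV R3, 34  → R3 = 34 (0b00100010)
  XOR R1, R3  → R1 = 47 XOR 34 = 13 (0b00001101)
Final: R1 = 13

13


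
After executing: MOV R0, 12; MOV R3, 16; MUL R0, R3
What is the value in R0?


Register state trace:
  MOV R0, 12  → R0 = 12
  MOV R3, 16  → R3 = 16
  MUL R0, R3  → R0 = 12 * 16 = 192
Final: R0 = 192

192


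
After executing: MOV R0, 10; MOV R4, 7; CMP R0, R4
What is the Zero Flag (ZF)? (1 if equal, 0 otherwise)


Register state trace:
  MOV R0, 10  → R0 = 10
  MOV R4, 7  → R4 = 7
  CMP R0, R4  → computes 10 - 7 = 3
  Result is nonzero, so values are not equal
ZF = 0

0


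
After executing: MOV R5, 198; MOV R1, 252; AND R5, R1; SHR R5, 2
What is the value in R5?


Register state trace:
  MOV R5, 198  → R5 = 198 (0b11000110)
  MOV R1, 252  → R1 = 252 (0b11111100)
  AND R5, R1  → R5 = 198 AND 252 = 196 (0b11000100)
  SHR R5, 2  → R5 = 196 >> 2 = 49
Final: R5 = 49

49


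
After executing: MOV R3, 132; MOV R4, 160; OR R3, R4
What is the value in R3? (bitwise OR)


Register state trace:
  MOV R3, 132  → R3 = 132 (0b10000100)
  MOV R4, 160  → R4 = 160 (0b10100000)
  OR R3, R4   → R3 = 132 OR 160 = 164 (0b10100100)
Final: R3 = 164

164


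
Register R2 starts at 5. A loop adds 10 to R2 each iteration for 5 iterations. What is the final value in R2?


Starting value: R2 = 5
  Iter 1: R2 = 5 + 10 = 15
  Iter 2: R2 = 15 + 10 = 25
  Iter 3: R2 = 25 + 10 = 35
  Iter 4: R2 = 35 + 10 = 45
  Iter 5: R2 = 45 + 10 = 55
Final: R2 = 55

55


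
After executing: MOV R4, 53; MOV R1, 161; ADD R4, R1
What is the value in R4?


Register state trace:
  MOV R4, 53  → R4 = 53
  MOV R1, 161  → R1 = 161
  ADD R4, R1  → R4 = 53 + 161 = 214
Final: R4 = 214

214


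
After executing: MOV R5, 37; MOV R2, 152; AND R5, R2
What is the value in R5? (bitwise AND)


Register state trace:
  MOV R5, 37  → R5 = 37 (0b00100101)
  MOV R2, 152  → R2 = 152 (0b10011000)
  AND R5, R2  → R5 = 37 AND 152 = 0 (0b00000000)
Final: R5 = 0

0


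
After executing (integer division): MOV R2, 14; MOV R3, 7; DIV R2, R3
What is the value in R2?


Register state trace:
  MOV R2, 14  → R2 = 14
  MOV R3, 7  → R3 = 7
  DIV R2, R3  → R2 = 14 // 7 = 2
Final: R2 = 2

2


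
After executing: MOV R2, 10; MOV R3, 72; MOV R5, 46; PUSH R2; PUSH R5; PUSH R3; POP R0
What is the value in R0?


Stack trace (top is rightmost):
  MOV R2, 10  → R2 = 10
  MOV R3, 72  → R3 = 72
  MOV R5, 46  → R5 = 46
  PUSH R2  → stack: [10]
  PUSH R5  → stack: [10, 46]
  PUSH R3  → stack: [10, 46, 72]
  POP R0  → R0 = 72, stack: [10, 46]
Final: R0 = 72

72


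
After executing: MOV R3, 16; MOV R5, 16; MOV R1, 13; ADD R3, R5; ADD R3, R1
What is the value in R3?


Register state trace:
  MOV R3, 16  → R3 = 16
  MOV R5, 16  → R5 = 16
  MOV R1, 13  → R1 = 13
  ADD R3, R5  → R3 = 16 + 16 = 32
  ADD R3, R1  → R3 = 32 + 13 = 45
Final: R3 = 45

45


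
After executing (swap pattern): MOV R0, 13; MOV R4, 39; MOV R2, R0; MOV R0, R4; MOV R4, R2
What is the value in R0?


Register state trace (swap pattern):
  MOV R0, 13  → R0 = 13
  MOV R4, 39  → R4 = 39
  MOV R2, R0  → R2 = 13  (save R0)
  MOV R0, R4  → R0 = 39  (R0 gets R4's value)
  MOV R4, R2  → R4 = 13  (R4 gets saved value)
Final: R0 = 39

39


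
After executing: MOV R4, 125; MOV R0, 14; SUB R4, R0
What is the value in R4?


Register state trace:
  MOV R4, 125  → R4 = 125
  MOV R0, 14  → R0 = 14
  SUB R4, R0  → R4 = 125 - 14 = 111
Final: R4 = 111

111


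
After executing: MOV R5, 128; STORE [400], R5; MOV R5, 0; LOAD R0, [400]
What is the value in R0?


Register and memory trace:
  MOV R5, 128  → R5 = 128
  STORE [400], R5  → mem[400] = 128
  MOV R5, 0  → R5 = 0
  LOAD R0, [400]  → R0 = mem[400] = 128
Final: R0 = 128

128


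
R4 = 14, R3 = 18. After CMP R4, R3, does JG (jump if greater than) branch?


Trace:
  R4 = 14, R3 = 18
  CMP R4, R3  → compares 14 vs 18
  JG checks: is 14 greater than 18?
  14 < 18, so condition is false
Branch taken: No

No


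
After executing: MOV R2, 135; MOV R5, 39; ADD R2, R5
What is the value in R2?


Register state trace:
  MOV R2, 135  → R2 = 135
  MOV R5, 39  → R5 = 39
  ADD R2, R5  → R2 = 135 + 39 = 174
Final: R2 = 174

174


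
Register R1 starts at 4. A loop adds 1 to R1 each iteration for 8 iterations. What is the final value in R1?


Starting value: R1 = 4
  Iter 1: R1 = 4 + 1 = 5
  Iter 2: R1 = 5 + 1 = 6
  Iter 3: R1 = 6 + 1 = 7
  Iter 4: R1 = 7 + 1 = 8
  Iter 5: R1 = 8 + 1 = 9
  Iter 6: R1 = 9 + 1 = 10
  Iter 7: R1 = 10 + 1 = 11
  Iter 8: R1 = 11 + 1 = 12
Final: R1 = 12

12


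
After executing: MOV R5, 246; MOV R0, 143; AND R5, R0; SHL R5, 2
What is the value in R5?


Register state trace:
  MOV R5, 246  → R5 = 246 (0b11110110)
  MOV R0, 143  → R0 = 143 (0b10001111)
  AND R5, R0  → R5 = 246 AND 143 = 134 (0b10000110)
  SHL R5, 2  → R5 = 134 << 2 = 536
Final: R5 = 536

536


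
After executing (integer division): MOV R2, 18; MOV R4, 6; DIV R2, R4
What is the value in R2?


Register state trace:
  MOV R2, 18  → R2 = 18
  MOV R4, 6  → R4 = 6
  DIV R2, R4  → R2 = 18 // 6 = 3
Final: R2 = 3

3


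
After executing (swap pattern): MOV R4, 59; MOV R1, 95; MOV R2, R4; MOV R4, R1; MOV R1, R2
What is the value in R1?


Register state trace (swap pattern):
  MOV R4, 59  → R4 = 59
  MOV R1, 95  → R1 = 95
  MOV R2, R4  → R2 = 59  (save R4)
  MOV R4, R1  → R4 = 95  (R4 gets R1's value)
  MOV R1, R2  → R1 = 59  (R1 gets saved value)
Final: R1 = 59

59


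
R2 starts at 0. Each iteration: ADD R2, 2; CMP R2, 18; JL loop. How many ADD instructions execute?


Loop trace (R2 starts at 0, target 18, step 2):
  ADD #1: R2 = 0 + 2 = 2  → 2 < 18, loop
  ADD #2: R2 = 2 + 2 = 4  → 4 < 18, loop
  ADD #3: R2 = 4 + 2 = 6  → 6 < 18, loop
  ADD #4: R2 = 6 + 2 = 8  → 8 < 18, loop
  ADD #5: R2 = 8 + 2 = 10  → 10 < 18, loop
  ADD #6: R2 = 10 + 2 = 12  → 12 < 18, loop
  ADD #7: R2 = 12 + 2 = 14  → 14 < 18, loop
  ADD #8: R2 = 14 + 2 = 16  → 16 < 18, loop
  ADD #9: R2 = 16 + 2 = 18  → 18 >= 18, exit
Total ADD instructions: 9

9


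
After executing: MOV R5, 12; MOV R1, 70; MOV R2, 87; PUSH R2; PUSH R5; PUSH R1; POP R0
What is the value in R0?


Stack trace (top is rightmost):
  MOV R5, 12  → R5 = 12
  MOV R1, 70  → R1 = 70
  MOV R2, 87  → R2 = 87
  PUSH R2  → stack: [87]
  PUSH R5  → stack: [87, 12]
  PUSH R1  → stack: [87, 12, 70]
  POP R0  → R0 = 70, stack: [87, 12]
Final: R0 = 70

70


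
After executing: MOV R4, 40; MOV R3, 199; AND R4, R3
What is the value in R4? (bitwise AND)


Register state trace:
  MOV R4, 40  → R4 = 40 (0b00101000)
  MOV R3, 199  → R3 = 199 (0b11000111)
  AND R4, R3  → R4 = 40 AND 199 = 0 (0b00000000)
Final: R4 = 0

0


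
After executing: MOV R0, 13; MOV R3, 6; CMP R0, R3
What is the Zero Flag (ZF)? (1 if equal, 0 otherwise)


Register state trace:
  MOV R0, 13  → R0 = 13
  MOV R3, 6  → R3 = 6
  CMP R0, R3  → computes 13 - 6 = 7
  Result is nonzero, so values are not equal
ZF = 0

0


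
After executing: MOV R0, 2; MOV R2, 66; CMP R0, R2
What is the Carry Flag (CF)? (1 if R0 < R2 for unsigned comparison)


Register state trace:
  MOV R0, 2  → R0 = 2
  MOV R2, 66  → R2 = 66
  CMP R0, R2  → unsigned 2 - 66: borrow occurs
  2 < 66, so CF = 1
CF = 1

1


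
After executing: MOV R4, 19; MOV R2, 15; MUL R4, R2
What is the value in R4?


Register state trace:
  MOV R4, 19  → R4 = 19
  MOV R2, 15  → R2 = 15
  MUL R4, R2  → R4 = 19 * 15 = 285
Final: R4 = 285

285


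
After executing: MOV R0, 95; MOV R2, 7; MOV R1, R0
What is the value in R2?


Register state trace:
  MOV R0, 95  → R0 = 95
  MOV R2, 7  → R2 = 7
  MOV R1, R0  → R1 = 95
Final: R2 = 7

7


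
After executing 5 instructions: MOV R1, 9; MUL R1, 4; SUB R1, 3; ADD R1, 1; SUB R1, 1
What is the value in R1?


Register state trace:
  MOV R1, 9  → R1 = 9
  MUL R1, 4  → R1 = 9 * 4 = 36
  SUB R1, 3  → R1 = 36 - 3 = 33
  ADD R1, 1  → R1 = 33 + 1 = 34
  SUB R1, 1  → R1 = 34 - 1 = 33
Final: R1 = 33

33


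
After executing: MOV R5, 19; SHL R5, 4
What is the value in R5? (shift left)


Register state trace:
  MOV R5, 19  → R5 = 19
  SHL R5, 4  → R5 = 19 << 4 = 19 * 2^4 = 304
Final: R5 = 304

304


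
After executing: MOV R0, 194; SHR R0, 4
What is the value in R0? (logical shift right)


Register state trace:
  MOV R0, 194  → R0 = 194
  SHR R0, 4  → R0 = 194 >> 4 = 194 // 2^4 = 12
Final: R0 = 12

12


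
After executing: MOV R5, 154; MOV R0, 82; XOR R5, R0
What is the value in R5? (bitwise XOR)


Register state trace:
  MOV R5, 154  → R5 = 154 (0b10011010)
  MOV R0, 82  → R0 = 82 (0b01010010)
  XOR R5, R0  → R5 = 154 XOR 82 = 200 (0b11001000)
Final: R5 = 200

200


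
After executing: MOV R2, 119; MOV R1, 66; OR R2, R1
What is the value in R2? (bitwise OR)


Register state trace:
  MOV R2, 119  → R2 = 119 (0b01110111)
  MOV R1, 66  → R1 = 66 (0b01000010)
  OR R2, R1   → R2 = 119 OR 66 = 119 (0b01110111)
Final: R2 = 119

119


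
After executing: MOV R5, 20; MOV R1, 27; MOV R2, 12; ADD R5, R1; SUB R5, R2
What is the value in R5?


Register state trace:
  MOV R5, 20  → R5 = 20
  MOV R1, 27  → R1 = 27
  MOV R2, 12  → R2 = 12
  ADD R5, R1  → R5 = 20 + 27 = 47
  SUB R5, R2  → R5 = 47 - 12 = 35
Final: R5 = 35

35


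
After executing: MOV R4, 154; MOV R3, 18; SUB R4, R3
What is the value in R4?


Register state trace:
  MOV R4, 154  → R4 = 154
  MOV R3, 18  → R3 = 18
  SUB R4, R3  → R4 = 154 - 18 = 136
Final: R4 = 136

136


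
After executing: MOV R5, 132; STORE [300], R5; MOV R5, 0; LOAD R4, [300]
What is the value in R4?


Register and memory trace:
  MOV R5, 132  → R5 = 132
  STORE [300], R5  → mem[300] = 132
  MOV R5, 0  → R5 = 0
  LOAD R4, [300]  → R4 = mem[300] = 132
Final: R4 = 132

132


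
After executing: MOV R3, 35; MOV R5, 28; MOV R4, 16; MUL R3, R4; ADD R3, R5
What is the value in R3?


Register state trace:
  MOV R3, 35  → R3 = 35
  MOV R5, 28  → R5 = 28
  MOV R4, 16  → R4 = 16
  MUL R3, R4  → R3 = 35 * 16 = 560
  ADD R3, R5  → R3 = 560 + 28 = 588
Final: R3 = 588

588


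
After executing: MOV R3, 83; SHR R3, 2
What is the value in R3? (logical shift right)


Register state trace:
  MOV R3, 83  → R3 = 83
  SHR R3, 2  → R3 = 83 >> 2 = 83 // 2^2 = 20
Final: R3 = 20

20


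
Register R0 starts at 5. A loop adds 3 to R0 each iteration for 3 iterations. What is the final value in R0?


Starting value: R0 = 5
  Iter 1: R0 = 5 + 3 = 8
  Iter 2: R0 = 8 + 3 = 11
  Iter 3: R0 = 11 + 3 = 14
Final: R0 = 14

14


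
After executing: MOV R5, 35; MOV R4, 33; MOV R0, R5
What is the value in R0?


Register state trace:
  MOV R5, 35  → R5 = 35
  MOV R4, 33  → R4 = 33
  MOV R0, R5  → R0 = 35
Final: R0 = 35

35


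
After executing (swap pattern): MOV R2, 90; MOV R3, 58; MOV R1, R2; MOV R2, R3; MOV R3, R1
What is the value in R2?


Register state trace (swap pattern):
  MOV R2, 90  → R2 = 90
  MOV R3, 58  → R3 = 58
  MOV R1, R2  → R1 = 90  (save R2)
  MOV R2, R3  → R2 = 58  (R2 gets R3's value)
  MOV R3, R1  → R3 = 90  (R3 gets saved value)
Final: R2 = 58

58


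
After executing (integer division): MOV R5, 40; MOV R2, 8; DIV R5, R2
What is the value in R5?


Register state trace:
  MOV R5, 40  → R5 = 40
  MOV R2, 8  → R2 = 8
  DIV R5, R2  → R5 = 40 // 8 = 5
Final: R5 = 5

5


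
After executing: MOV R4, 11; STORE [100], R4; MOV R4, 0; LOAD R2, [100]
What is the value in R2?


Register and memory trace:
  MOV R4, 11  → R4 = 11
  STORE [100], R4  → mem[100] = 11
  MOV R4, 0  → R4 = 0
  LOAD R2, [100]  → R2 = mem[100] = 11
Final: R2 = 11

11


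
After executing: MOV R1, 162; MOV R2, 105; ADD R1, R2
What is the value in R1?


Register state trace:
  MOV R1, 162  → R1 = 162
  MOV R2, 105  → R2 = 105
  ADD R1, R2  → R1 = 162 + 105 = 267
Final: R1 = 267

267


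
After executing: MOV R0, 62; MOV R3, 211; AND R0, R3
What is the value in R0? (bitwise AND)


Register state trace:
  MOV R0, 62  → R0 = 62 (0b00111110)
  MOV R3, 211  → R3 = 211 (0b11010011)
  AND R0, R3  → R0 = 62 AND 211 = 18 (0b00010010)
Final: R0 = 18

18


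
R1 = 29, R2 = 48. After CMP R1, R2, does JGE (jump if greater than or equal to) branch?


Trace:
  R1 = 29, R2 = 48
  CMP R1, R2  → compares 29 vs 48
  JGE checks: is 29 greater than or equal to 48?
  29 < 48, so condition is false
Branch taken: No

No


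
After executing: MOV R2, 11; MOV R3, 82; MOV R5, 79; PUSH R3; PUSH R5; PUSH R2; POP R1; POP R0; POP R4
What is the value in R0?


Stack trace (top is rightmost):
  MOV R2, 11  → R2 = 11
  MOV R3, 82  → R3 = 82
  MOV R5, 79  → R5 = 79
  PUSH R3  → stack: [82]
  PUSH R5  → stack: [82, 79]
  PUSH R2  → stack: [82, 79, 11]
  POP R1  → R1 = 11, stack: [82, 79]
  POP R0  → R0 = 79, stack: [82]
  POP R4  → R4 = 82, stack: []
Final: R0 = 79

79


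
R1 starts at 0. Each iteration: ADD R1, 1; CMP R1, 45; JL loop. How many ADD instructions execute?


Loop trace (R1 starts at 0, target 45, step 1):
  ADD #1: R1 = 0 + 1 = 1  → 1 < 45, loop
  ADD #2: R1 = 1 + 1 = 2  → 2 < 45, loop
  ADD #3: R1 = 2 + 1 = 3  → 3 < 45, loop
  ADD #4: R1 = 3 + 1 = 4  → 4 < 45, loop
  ADD #5: R1 = 4 + 1 = 5  → 5 < 45, loop
  ADD #6: R1 = 5 + 1 = 6  → 6 < 45, loop
  ADD #7: R1 = 6 + 1 = 7  → 7 < 45, loop
  ADD #8: R1 = 7 + 1 = 8  → 8 < 45, loop
  ADD #9: R1 = 8 + 1 = 9  → 9 < 45, loop
  ADD #10: R1 = 9 + 1 = 10  → 10 < 45, loop
  ADD #11: R1 = 10 + 1 = 11  → 11 < 45, loop
  ADD #12: R1 = 11 + 1 = 12  → 12 < 45, loop
  ADD #13: R1 = 12 + 1 = 13  → 13 < 45, loop
  ADD #14: R1 = 13 + 1 = 14  → 14 < 45, loop
  ADD #15: R1 = 14 + 1 = 15  → 15 < 45, loop
  ADD #16: R1 = 15 + 1 = 16  → 16 < 45, loop
  ADD #17: R1 = 16 + 1 = 17  → 17 < 45, loop
  ADD #18: R1 = 17 + 1 = 18  → 18 < 45, loop
  ADD #19: R1 = 18 + 1 = 19  → 19 < 45, loop
  ADD #20: R1 = 19 + 1 = 20  → 20 < 45, loop
  ADD #21: R1 = 20 + 1 = 21  → 21 < 45, loop
  ADD #22: R1 = 21 + 1 = 22  → 22 < 45, loop
  ADD #23: R1 = 22 + 1 = 23  → 23 < 45, loop
  ADD #24: R1 = 23 + 1 = 24  → 24 < 45, loop
  ADD #25: R1 = 24 + 1 = 25  → 25 < 45, loop
  ADD #26: R1 = 25 + 1 = 26  → 26 < 45, loop
  ADD #27: R1 = 26 + 1 = 27  → 27 < 45, loop
  ADD #28: R1 = 27 + 1 = 28  → 28 < 45, loop
  ADD #29: R1 = 28 + 1 = 29  → 29 < 45, loop
  ADD #30: R1 = 29 + 1 = 30  → 30 < 45, loop
  ADD #31: R1 = 30 + 1 = 31  → 31 < 45, loop
  ADD #32: R1 = 31 + 1 = 32  → 32 < 45, loop
  ADD #33: R1 = 32 + 1 = 33  → 33 < 45, loop
  ADD #34: R1 = 33 + 1 = 34  → 34 < 45, loop
  ADD #35: R1 = 34 + 1 = 35  → 35 < 45, loop
  ADD #36: R1 = 35 + 1 = 36  → 36 < 45, loop
  ADD #37: R1 = 36 + 1 = 37  → 37 < 45, loop
  ADD #38: R1 = 37 + 1 = 38  → 38 < 45, loop
  ADD #39: R1 = 38 + 1 = 39  → 39 < 45, loop
  ADD #40: R1 = 39 + 1 = 40  → 40 < 45, loop
  ADD #41: R1 = 40 + 1 = 41  → 41 < 45, loop
  ADD #42: R1 = 41 + 1 = 42  → 42 < 45, loop
  ADD #43: R1 = 42 + 1 = 43  → 43 < 45, loop
  ADD #44: R1 = 43 + 1 = 44  → 44 < 45, loop
  ADD #45: R1 = 44 + 1 = 45  → 45 >= 45, exit
Total ADD instructions: 45

45


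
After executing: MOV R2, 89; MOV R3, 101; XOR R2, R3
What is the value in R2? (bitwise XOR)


Register state trace:
  MOV R2, 89  → R2 = 89 (0b01011001)
  MOV R3, 101  → R3 = 101 (0b01100101)
  XOR R2, R3  → R2 = 89 XOR 101 = 60 (0b00111100)
Final: R2 = 60

60


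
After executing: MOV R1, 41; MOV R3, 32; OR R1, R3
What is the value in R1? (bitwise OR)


Register state trace:
  MOV R1, 41  → R1 = 41 (0b00101001)
  MOV R3, 32  → R3 = 32 (0b00100000)
  OR R1, R3   → R1 = 41 OR 32 = 41 (0b00101001)
Final: R1 = 41

41


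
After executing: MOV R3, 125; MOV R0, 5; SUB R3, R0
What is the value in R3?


Register state trace:
  MOV R3, 125  → R3 = 125
  MOV R0, 5  → R0 = 5
  SUB R3, R0  → R3 = 125 - 5 = 120
Final: R3 = 120

120


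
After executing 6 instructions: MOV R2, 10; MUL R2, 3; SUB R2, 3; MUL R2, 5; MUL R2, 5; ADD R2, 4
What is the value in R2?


Register state trace:
  MOV R2, 10  → R2 = 10
  MUL R2, 3  → R2 = 10 * 3 = 30
  SUB R2, 3  → R2 = 30 - 3 = 27
  MUL R2, 5  → R2 = 27 * 5 = 135
  MUL R2, 5  → R2 = 135 * 5 = 675
  ADD R2, 4  → R2 = 675 + 4 = 679
Final: R2 = 679

679


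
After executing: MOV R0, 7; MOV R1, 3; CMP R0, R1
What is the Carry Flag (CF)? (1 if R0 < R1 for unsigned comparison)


Register state trace:
  MOV R0, 7  → R0 = 7
  MOV R1, 3  → R1 = 3
  CMP R0, R1  → unsigned 7 - 3: no borrow
  7 >= 3, so CF = 0
CF = 0

0


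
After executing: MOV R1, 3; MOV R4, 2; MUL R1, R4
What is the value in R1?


Register state trace:
  MOV R1, 3  → R1 = 3
  MOV R4, 2  → R4 = 2
  MUL R1, R4  → R1 = 3 * 2 = 6
Final: R1 = 6

6


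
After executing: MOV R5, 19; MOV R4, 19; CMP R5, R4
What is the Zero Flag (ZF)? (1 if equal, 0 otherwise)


Register state trace:
  MOV R5, 19  → R5 = 19
  MOV R4, 19  → R4 = 19
  CMP R5, R4  → computes 19 - 19 = 0
  Result is zero, so values are equal
ZF = 1

1


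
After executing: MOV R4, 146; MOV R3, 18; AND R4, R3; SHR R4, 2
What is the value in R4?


Register state trace:
  MOV R4, 146  → R4 = 146 (0b10010010)
  MOV R3, 18  → R3 = 18 (0b00010010)
  AND R4, R3  → R4 = 146 AND 18 = 18 (0b00010010)
  SHR R4, 2  → R4 = 18 >> 2 = 4
Final: R4 = 4

4


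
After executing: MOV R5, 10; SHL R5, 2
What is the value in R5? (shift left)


Register state trace:
  MOV R5, 10  → R5 = 10
  SHL R5, 2  → R5 = 10 << 2 = 10 * 2^2 = 40
Final: R5 = 40

40
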